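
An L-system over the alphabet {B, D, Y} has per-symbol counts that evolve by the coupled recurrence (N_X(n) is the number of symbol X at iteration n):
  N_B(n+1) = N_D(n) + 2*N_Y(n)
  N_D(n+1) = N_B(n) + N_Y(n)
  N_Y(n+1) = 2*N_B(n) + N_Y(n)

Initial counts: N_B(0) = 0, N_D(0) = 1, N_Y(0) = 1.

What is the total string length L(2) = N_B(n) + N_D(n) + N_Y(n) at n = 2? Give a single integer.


Answer: 14

Derivation:
Step 0: N_B=0, N_D=1, N_Y=1, L=2
Step 1: N_B=3, N_D=1, N_Y=1, L=5
Step 2: N_B=3, N_D=4, N_Y=7, L=14


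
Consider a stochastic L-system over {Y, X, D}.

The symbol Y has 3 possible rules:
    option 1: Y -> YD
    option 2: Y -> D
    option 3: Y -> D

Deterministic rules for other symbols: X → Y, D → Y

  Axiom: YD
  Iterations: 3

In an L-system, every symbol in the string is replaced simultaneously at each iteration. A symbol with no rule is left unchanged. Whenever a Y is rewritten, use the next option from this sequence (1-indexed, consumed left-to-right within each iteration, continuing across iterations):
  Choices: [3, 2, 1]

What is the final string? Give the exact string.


Step 0: YD
Step 1: DY  (used choices [3])
Step 2: YD  (used choices [2])
Step 3: YDY  (used choices [1])

Answer: YDY


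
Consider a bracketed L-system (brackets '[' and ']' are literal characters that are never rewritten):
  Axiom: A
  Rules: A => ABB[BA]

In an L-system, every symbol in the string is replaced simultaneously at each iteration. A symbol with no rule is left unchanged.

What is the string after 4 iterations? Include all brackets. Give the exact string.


Answer: ABB[BA]BB[BABB[BA]]BB[BABB[BA]BB[BABB[BA]]]BB[BABB[BA]BB[BABB[BA]]BB[BABB[BA]BB[BABB[BA]]]]

Derivation:
Step 0: A
Step 1: ABB[BA]
Step 2: ABB[BA]BB[BABB[BA]]
Step 3: ABB[BA]BB[BABB[BA]]BB[BABB[BA]BB[BABB[BA]]]
Step 4: ABB[BA]BB[BABB[BA]]BB[BABB[BA]BB[BABB[BA]]]BB[BABB[BA]BB[BABB[BA]]BB[BABB[BA]BB[BABB[BA]]]]


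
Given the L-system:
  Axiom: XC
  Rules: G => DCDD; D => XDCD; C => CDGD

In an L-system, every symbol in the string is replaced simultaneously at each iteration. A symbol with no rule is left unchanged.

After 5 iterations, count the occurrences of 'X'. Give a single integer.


Answer: 139

Derivation:
Step 0: XC  (1 'X')
Step 1: XCDGD  (1 'X')
Step 2: XCDGDXDCDDCDDXDCD  (3 'X')
Step 3: XCDGDXDCDDCDDXDCDXXDCDCDGDXDCDXDCDCDGDXDCDXDCDXXDCDCDGDXDCD  (12 'X')
Step 4: XCDGDXDCDDCDDXDCDXXDCDCDGDXDCDXDCDCDGDXDCDXDCDXXDCDCDGDXDCDXXXDCDCDGDXDCDCDGDXDCDDCDDXDCDXXDCDCDGDXDCDXXDCDCDGDXDCDCDGDXDCDDCDDXDCDXXDCDCDGDXDCDXXDCDCDGDXDCDXXXDCDCDGDXDCDCDGDXDCDDCDDXDCDXXDCDCDGDXDCD  (41 'X')
Step 5: XCDGDXDCDDCDDXDCDXXDCDCDGDXDCDXDCDCDGDXDCDXDCDXXDCDCDGDXDCDXXXDCDCDGDXDCDCDGDXDCDDCDDXDCDXXDCDCDGDXDCDXXDCDCDGDXDCDCDGDXDCDDCDDXDCDXXDCDCDGDXDCDXXDCDCDGDXDCDXXXDCDCDGDXDCDCDGDXDCDDCDDXDCDXXDCDCDGDXDCDXXXXDCDCDGDXDCDCDGDXDCDDCDDXDCDXXDCDCDGDXDCDCDGDXDCDDCDDXDCDXXDCDCDGDXDCDXDCDCDGDXDCDXDCDXXDCDCDGDXDCDXXXDCDCDGDXDCDCDGDXDCDDCDDXDCDXXDCDCDGDXDCDXXXDCDCDGDXDCDCDGDXDCDDCDDXDCDXXDCDCDGDXDCDCDGDXDCDDCDDXDCDXXDCDCDGDXDCDXDCDCDGDXDCDXDCDXXDCDCDGDXDCDXXXDCDCDGDXDCDCDGDXDCDDCDDXDCDXXDCDCDGDXDCDXXXDCDCDGDXDCDCDGDXDCDDCDDXDCDXXDCDCDGDXDCDXXXXDCDCDGDXDCDCDGDXDCDDCDDXDCDXXDCDCDGDXDCDCDGDXDCDDCDDXDCDXXDCDCDGDXDCDXDCDCDGDXDCDXDCDXXDCDCDGDXDCDXXXDCDCDGDXDCDCDGDXDCDDCDDXDCDXXDCDCDGDXDCD  (139 'X')


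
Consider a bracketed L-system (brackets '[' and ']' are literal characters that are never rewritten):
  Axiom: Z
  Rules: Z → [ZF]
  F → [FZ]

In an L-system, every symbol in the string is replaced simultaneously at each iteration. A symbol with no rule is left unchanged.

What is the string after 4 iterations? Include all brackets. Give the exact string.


Answer: [[[[ZF][FZ]][[FZ][ZF]]][[[FZ][ZF]][[ZF][FZ]]]]

Derivation:
Step 0: Z
Step 1: [ZF]
Step 2: [[ZF][FZ]]
Step 3: [[[ZF][FZ]][[FZ][ZF]]]
Step 4: [[[[ZF][FZ]][[FZ][ZF]]][[[FZ][ZF]][[ZF][FZ]]]]


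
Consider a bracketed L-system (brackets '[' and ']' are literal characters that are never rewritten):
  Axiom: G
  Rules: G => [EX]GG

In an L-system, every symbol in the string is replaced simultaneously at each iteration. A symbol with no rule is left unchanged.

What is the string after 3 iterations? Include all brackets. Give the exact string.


Answer: [EX][EX][EX]GG[EX]GG[EX][EX]GG[EX]GG

Derivation:
Step 0: G
Step 1: [EX]GG
Step 2: [EX][EX]GG[EX]GG
Step 3: [EX][EX][EX]GG[EX]GG[EX][EX]GG[EX]GG


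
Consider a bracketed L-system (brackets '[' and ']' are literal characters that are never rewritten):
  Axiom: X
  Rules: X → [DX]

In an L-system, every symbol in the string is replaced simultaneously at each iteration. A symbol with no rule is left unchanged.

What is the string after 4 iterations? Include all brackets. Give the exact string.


Step 0: X
Step 1: [DX]
Step 2: [D[DX]]
Step 3: [D[D[DX]]]
Step 4: [D[D[D[DX]]]]

Answer: [D[D[D[DX]]]]


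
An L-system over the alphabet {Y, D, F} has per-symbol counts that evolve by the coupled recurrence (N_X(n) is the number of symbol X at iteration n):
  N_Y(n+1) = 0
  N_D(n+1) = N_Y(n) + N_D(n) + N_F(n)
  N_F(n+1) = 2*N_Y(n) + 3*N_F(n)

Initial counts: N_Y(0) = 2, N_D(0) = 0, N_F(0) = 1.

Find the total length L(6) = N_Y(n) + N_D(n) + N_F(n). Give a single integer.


Answer: 2551

Derivation:
Step 0: N_Y=2, N_D=0, N_F=1, L=3
Step 1: N_Y=0, N_D=3, N_F=7, L=10
Step 2: N_Y=0, N_D=10, N_F=21, L=31
Step 3: N_Y=0, N_D=31, N_F=63, L=94
Step 4: N_Y=0, N_D=94, N_F=189, L=283
Step 5: N_Y=0, N_D=283, N_F=567, L=850
Step 6: N_Y=0, N_D=850, N_F=1701, L=2551


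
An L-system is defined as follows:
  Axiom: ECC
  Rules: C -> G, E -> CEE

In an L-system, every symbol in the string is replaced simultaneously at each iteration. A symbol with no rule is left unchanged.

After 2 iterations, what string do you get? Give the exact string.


Step 0: ECC
Step 1: CEEGG
Step 2: GCEECEEGG

Answer: GCEECEEGG


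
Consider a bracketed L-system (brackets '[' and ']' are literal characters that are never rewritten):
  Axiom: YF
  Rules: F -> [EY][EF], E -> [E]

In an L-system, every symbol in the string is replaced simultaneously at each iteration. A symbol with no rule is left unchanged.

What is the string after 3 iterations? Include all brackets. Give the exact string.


Step 0: YF
Step 1: Y[EY][EF]
Step 2: Y[[E]Y][[E][EY][EF]]
Step 3: Y[[[E]]Y][[[E]][[E]Y][[E][EY][EF]]]

Answer: Y[[[E]]Y][[[E]][[E]Y][[E][EY][EF]]]


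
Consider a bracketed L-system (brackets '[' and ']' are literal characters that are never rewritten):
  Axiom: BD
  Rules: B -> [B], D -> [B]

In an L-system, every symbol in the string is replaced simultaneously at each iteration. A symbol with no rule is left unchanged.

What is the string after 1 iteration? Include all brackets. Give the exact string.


Step 0: BD
Step 1: [B][B]

Answer: [B][B]


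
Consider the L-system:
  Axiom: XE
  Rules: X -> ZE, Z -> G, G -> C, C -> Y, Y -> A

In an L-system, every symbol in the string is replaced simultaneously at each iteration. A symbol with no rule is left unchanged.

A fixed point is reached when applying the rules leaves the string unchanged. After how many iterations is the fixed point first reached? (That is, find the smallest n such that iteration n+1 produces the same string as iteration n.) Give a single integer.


Answer: 5

Derivation:
Step 0: XE
Step 1: ZEE
Step 2: GEE
Step 3: CEE
Step 4: YEE
Step 5: AEE
Step 6: AEE  (unchanged — fixed point at step 5)


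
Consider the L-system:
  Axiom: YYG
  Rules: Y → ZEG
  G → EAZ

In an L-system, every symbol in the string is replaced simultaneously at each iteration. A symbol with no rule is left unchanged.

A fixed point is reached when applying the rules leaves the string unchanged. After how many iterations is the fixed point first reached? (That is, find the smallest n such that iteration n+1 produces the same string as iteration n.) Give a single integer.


Answer: 2

Derivation:
Step 0: YYG
Step 1: ZEGZEGEAZ
Step 2: ZEEAZZEEAZEAZ
Step 3: ZEEAZZEEAZEAZ  (unchanged — fixed point at step 2)


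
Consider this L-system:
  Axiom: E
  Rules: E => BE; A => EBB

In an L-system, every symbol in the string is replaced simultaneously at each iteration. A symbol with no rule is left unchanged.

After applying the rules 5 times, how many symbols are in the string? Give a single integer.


Answer: 6

Derivation:
Step 0: length = 1
Step 1: length = 2
Step 2: length = 3
Step 3: length = 4
Step 4: length = 5
Step 5: length = 6


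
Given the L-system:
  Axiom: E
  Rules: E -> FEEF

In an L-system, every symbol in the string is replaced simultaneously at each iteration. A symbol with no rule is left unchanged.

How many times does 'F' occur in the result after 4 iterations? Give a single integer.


Step 0: E  (0 'F')
Step 1: FEEF  (2 'F')
Step 2: FFEEFFEEFF  (6 'F')
Step 3: FFFEEFFEEFFFFEEFFEEFFF  (14 'F')
Step 4: FFFFEEFFEEFFFFEEFFEEFFFFFFEEFFEEFFFFEEFFEEFFFF  (30 'F')

Answer: 30


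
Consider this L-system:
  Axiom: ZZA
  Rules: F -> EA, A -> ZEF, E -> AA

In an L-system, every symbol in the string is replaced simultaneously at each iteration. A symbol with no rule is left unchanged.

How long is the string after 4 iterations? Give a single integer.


Step 0: length = 3
Step 1: length = 5
Step 2: length = 7
Step 3: length = 14
Step 4: length = 24

Answer: 24


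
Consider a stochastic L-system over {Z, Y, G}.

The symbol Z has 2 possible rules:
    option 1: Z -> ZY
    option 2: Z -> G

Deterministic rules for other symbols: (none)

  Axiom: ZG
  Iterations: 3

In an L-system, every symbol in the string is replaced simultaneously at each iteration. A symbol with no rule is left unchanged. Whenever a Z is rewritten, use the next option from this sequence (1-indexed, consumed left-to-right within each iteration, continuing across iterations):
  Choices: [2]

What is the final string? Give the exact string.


Step 0: ZG
Step 1: GG  (used choices [2])
Step 2: GG  (used choices [])
Step 3: GG  (used choices [])

Answer: GG


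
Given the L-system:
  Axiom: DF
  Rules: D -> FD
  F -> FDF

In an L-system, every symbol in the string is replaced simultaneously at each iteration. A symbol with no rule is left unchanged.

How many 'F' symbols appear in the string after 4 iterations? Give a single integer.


Step 0: DF  (1 'F')
Step 1: FDFDF  (3 'F')
Step 2: FDFFDFDFFDFDF  (8 'F')
Step 3: FDFFDFDFFDFFDFDFFDFDFFDFFDFDFFDFDF  (21 'F')
Step 4: FDFFDFDFFDFFDFDFFDFDFFDFFDFDFFDFFDFDFFDFDFFDFFDFDFFDFDFFDFFDFDFFDFFDFDFFDFDFFDFFDFDFFDFDF  (55 'F')

Answer: 55


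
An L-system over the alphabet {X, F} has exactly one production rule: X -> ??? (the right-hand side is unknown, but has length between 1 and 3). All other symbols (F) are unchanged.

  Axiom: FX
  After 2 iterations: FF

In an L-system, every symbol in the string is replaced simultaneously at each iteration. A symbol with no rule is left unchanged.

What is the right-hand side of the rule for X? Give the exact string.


Trying X -> F:
  Step 0: FX
  Step 1: FF
  Step 2: FF
Matches the given result.

Answer: F


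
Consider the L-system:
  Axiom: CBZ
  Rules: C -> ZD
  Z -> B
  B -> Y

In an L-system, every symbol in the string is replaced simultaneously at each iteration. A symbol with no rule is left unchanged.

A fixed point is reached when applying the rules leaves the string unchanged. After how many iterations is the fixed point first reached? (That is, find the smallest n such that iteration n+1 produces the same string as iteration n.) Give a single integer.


Step 0: CBZ
Step 1: ZDYB
Step 2: BDYY
Step 3: YDYY
Step 4: YDYY  (unchanged — fixed point at step 3)

Answer: 3


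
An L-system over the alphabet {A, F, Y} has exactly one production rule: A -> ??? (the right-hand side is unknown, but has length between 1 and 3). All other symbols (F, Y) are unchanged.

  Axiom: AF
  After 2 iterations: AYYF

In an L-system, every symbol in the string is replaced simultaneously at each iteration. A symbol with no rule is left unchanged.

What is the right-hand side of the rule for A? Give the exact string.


Trying A -> AY:
  Step 0: AF
  Step 1: AYF
  Step 2: AYYF
Matches the given result.

Answer: AY


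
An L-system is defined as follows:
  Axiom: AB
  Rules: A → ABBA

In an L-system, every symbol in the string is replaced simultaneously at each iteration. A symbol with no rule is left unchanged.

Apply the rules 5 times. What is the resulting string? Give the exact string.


Answer: ABBABBABBABBABBABBABBABBABBABBABBABBABBABBABBABBABBABBABBABBABBABBABBABBABBABBABBABBABBABBABBAB

Derivation:
Step 0: AB
Step 1: ABBAB
Step 2: ABBABBABBAB
Step 3: ABBABBABBABBABBABBABBAB
Step 4: ABBABBABBABBABBABBABBABBABBABBABBABBABBABBABBAB
Step 5: ABBABBABBABBABBABBABBABBABBABBABBABBABBABBABBABBABBABBABBABBABBABBABBABBABBABBABBABBABBABBABBAB


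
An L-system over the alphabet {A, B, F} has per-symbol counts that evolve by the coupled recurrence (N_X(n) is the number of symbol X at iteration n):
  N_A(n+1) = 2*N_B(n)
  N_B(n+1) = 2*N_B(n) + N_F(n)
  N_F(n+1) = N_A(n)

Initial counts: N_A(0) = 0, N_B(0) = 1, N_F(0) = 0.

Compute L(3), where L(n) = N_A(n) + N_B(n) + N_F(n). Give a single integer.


Step 0: N_A=0, N_B=1, N_F=0, L=1
Step 1: N_A=2, N_B=2, N_F=0, L=4
Step 2: N_A=4, N_B=4, N_F=2, L=10
Step 3: N_A=8, N_B=10, N_F=4, L=22

Answer: 22


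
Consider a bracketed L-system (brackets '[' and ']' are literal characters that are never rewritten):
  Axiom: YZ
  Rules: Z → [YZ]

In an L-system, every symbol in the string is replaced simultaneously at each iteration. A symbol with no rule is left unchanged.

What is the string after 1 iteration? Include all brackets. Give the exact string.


Answer: Y[YZ]

Derivation:
Step 0: YZ
Step 1: Y[YZ]


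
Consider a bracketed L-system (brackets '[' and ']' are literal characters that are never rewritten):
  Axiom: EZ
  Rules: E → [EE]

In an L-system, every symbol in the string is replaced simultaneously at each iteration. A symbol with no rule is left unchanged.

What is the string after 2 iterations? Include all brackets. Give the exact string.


Step 0: EZ
Step 1: [EE]Z
Step 2: [[EE][EE]]Z

Answer: [[EE][EE]]Z


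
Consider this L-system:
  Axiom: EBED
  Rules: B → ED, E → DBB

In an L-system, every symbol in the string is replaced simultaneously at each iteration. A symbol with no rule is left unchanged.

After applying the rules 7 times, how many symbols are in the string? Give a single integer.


Step 0: length = 4
Step 1: length = 9
Step 2: length = 15
Step 3: length = 25
Step 4: length = 37
Step 5: length = 57
Step 6: length = 81
Step 7: length = 121

Answer: 121


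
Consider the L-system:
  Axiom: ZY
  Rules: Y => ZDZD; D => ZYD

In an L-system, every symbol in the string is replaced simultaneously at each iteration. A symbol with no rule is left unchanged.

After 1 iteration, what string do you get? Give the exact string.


Answer: ZZDZD

Derivation:
Step 0: ZY
Step 1: ZZDZD


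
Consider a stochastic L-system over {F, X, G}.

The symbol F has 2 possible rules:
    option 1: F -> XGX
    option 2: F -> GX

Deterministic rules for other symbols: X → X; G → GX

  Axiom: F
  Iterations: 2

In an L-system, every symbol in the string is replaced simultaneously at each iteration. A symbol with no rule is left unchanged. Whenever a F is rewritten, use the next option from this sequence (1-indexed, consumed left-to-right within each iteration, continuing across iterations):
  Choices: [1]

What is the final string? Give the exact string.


Answer: XGXX

Derivation:
Step 0: F
Step 1: XGX  (used choices [1])
Step 2: XGXX  (used choices [])


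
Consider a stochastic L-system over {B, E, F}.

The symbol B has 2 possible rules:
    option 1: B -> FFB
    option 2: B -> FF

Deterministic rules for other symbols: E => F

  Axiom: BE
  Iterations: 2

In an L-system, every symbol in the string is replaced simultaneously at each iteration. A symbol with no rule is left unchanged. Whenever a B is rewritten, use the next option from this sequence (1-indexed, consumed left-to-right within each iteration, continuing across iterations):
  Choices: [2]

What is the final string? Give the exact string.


Step 0: BE
Step 1: FFF  (used choices [2])
Step 2: FFF  (used choices [])

Answer: FFF


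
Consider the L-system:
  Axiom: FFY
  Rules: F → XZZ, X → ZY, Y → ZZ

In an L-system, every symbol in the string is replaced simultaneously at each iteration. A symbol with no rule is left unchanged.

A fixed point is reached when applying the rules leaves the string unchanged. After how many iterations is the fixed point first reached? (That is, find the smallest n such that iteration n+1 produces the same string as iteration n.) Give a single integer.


Step 0: FFY
Step 1: XZZXZZZZ
Step 2: ZYZZZYZZZZ
Step 3: ZZZZZZZZZZZZ
Step 4: ZZZZZZZZZZZZ  (unchanged — fixed point at step 3)

Answer: 3


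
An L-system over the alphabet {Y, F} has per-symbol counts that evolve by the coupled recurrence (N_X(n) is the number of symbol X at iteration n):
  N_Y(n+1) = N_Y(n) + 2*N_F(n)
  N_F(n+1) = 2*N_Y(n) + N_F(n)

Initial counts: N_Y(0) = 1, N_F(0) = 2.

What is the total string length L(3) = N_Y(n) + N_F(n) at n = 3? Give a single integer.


Step 0: N_Y=1, N_F=2, L=3
Step 1: N_Y=5, N_F=4, L=9
Step 2: N_Y=13, N_F=14, L=27
Step 3: N_Y=41, N_F=40, L=81

Answer: 81


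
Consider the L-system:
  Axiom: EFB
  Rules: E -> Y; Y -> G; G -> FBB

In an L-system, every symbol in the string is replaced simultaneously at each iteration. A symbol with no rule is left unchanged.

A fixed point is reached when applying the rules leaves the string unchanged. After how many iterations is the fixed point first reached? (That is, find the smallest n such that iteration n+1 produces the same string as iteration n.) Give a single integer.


Step 0: EFB
Step 1: YFB
Step 2: GFB
Step 3: FBBFB
Step 4: FBBFB  (unchanged — fixed point at step 3)

Answer: 3


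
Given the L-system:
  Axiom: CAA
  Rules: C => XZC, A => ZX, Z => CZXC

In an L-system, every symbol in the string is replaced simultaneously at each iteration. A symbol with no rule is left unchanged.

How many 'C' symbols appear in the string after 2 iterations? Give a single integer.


Answer: 7

Derivation:
Step 0: CAA  (1 'C')
Step 1: XZCZXZX  (1 'C')
Step 2: XCZXCXZCCZXCXCZXCX  (7 'C')


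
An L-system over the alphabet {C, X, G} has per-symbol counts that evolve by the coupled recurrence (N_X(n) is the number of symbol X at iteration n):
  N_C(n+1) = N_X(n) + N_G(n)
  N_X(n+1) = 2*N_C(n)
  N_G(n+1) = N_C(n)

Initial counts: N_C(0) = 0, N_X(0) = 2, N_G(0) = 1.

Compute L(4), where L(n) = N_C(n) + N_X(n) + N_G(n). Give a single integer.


Step 0: N_C=0, N_X=2, N_G=1, L=3
Step 1: N_C=3, N_X=0, N_G=0, L=3
Step 2: N_C=0, N_X=6, N_G=3, L=9
Step 3: N_C=9, N_X=0, N_G=0, L=9
Step 4: N_C=0, N_X=18, N_G=9, L=27

Answer: 27


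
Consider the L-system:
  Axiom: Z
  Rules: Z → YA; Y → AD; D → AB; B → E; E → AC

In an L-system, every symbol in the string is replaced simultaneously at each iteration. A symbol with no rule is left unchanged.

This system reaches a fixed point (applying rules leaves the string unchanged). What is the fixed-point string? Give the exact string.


Answer: AAACA

Derivation:
Step 0: Z
Step 1: YA
Step 2: ADA
Step 3: AABA
Step 4: AAEA
Step 5: AAACA
Step 6: AAACA  (unchanged — fixed point at step 5)


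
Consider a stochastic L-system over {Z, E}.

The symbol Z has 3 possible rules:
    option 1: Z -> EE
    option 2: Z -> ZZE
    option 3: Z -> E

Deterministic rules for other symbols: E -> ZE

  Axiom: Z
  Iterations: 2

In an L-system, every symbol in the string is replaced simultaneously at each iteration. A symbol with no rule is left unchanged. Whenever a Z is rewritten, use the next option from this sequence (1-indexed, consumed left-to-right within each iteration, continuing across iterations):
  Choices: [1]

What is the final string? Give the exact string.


Step 0: Z
Step 1: EE  (used choices [1])
Step 2: ZEZE  (used choices [])

Answer: ZEZE


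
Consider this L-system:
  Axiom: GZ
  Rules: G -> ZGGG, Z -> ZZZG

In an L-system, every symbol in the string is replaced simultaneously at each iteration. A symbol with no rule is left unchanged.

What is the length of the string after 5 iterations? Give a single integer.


Step 0: length = 2
Step 1: length = 8
Step 2: length = 32
Step 3: length = 128
Step 4: length = 512
Step 5: length = 2048

Answer: 2048


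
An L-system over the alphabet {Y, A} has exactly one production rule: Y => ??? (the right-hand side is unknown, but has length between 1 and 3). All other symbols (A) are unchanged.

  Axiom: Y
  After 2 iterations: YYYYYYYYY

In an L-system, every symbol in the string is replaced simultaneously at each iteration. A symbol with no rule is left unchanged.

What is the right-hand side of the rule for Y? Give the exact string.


Trying Y => YYY:
  Step 0: Y
  Step 1: YYY
  Step 2: YYYYYYYYY
Matches the given result.

Answer: YYY


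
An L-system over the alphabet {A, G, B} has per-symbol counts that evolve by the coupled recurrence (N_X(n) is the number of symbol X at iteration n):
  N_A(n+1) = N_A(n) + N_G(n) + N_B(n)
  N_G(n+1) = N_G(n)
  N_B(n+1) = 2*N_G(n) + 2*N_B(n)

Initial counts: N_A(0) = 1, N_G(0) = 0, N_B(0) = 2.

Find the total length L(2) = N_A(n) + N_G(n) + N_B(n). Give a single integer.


Answer: 15

Derivation:
Step 0: N_A=1, N_G=0, N_B=2, L=3
Step 1: N_A=3, N_G=0, N_B=4, L=7
Step 2: N_A=7, N_G=0, N_B=8, L=15


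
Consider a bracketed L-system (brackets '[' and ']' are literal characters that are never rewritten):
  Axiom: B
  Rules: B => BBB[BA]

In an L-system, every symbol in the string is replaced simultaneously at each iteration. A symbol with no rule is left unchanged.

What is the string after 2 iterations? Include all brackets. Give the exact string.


Step 0: B
Step 1: BBB[BA]
Step 2: BBB[BA]BBB[BA]BBB[BA][BBB[BA]A]

Answer: BBB[BA]BBB[BA]BBB[BA][BBB[BA]A]


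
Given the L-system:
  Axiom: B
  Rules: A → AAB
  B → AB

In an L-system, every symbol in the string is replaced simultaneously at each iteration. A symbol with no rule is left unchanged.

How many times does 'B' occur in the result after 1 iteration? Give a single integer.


Answer: 1

Derivation:
Step 0: B  (1 'B')
Step 1: AB  (1 'B')


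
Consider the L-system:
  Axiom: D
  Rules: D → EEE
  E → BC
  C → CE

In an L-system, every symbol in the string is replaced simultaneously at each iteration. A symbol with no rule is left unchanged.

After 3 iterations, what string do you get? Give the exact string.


Step 0: D
Step 1: EEE
Step 2: BCBCBC
Step 3: BCEBCEBCE

Answer: BCEBCEBCE


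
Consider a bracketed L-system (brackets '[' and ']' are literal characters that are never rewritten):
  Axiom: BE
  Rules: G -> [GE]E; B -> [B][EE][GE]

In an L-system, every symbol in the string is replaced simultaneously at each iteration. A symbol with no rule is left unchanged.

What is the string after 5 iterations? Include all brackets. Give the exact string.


Answer: [[[[[B][EE][GE]][EE][[GE]EE]][EE][[[GE]EE]EE]][EE][[[[GE]EE]EE]EE]][EE][[[[[GE]EE]EE]EE]EE]E

Derivation:
Step 0: BE
Step 1: [B][EE][GE]E
Step 2: [[B][EE][GE]][EE][[GE]EE]E
Step 3: [[[B][EE][GE]][EE][[GE]EE]][EE][[[GE]EE]EE]E
Step 4: [[[[B][EE][GE]][EE][[GE]EE]][EE][[[GE]EE]EE]][EE][[[[GE]EE]EE]EE]E
Step 5: [[[[[B][EE][GE]][EE][[GE]EE]][EE][[[GE]EE]EE]][EE][[[[GE]EE]EE]EE]][EE][[[[[GE]EE]EE]EE]EE]E


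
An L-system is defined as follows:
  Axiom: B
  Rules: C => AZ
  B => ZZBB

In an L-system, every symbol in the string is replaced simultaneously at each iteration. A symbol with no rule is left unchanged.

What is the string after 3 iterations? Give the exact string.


Step 0: B
Step 1: ZZBB
Step 2: ZZZZBBZZBB
Step 3: ZZZZZZBBZZBBZZZZBBZZBB

Answer: ZZZZZZBBZZBBZZZZBBZZBB


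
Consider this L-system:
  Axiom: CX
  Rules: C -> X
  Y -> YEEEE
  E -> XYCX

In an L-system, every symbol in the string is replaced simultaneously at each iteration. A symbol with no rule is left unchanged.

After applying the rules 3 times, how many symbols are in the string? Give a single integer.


Answer: 2

Derivation:
Step 0: length = 2
Step 1: length = 2
Step 2: length = 2
Step 3: length = 2


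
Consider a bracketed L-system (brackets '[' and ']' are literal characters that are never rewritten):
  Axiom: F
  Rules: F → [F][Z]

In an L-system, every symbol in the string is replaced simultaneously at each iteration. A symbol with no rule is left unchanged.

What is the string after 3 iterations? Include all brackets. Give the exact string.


Step 0: F
Step 1: [F][Z]
Step 2: [[F][Z]][Z]
Step 3: [[[F][Z]][Z]][Z]

Answer: [[[F][Z]][Z]][Z]


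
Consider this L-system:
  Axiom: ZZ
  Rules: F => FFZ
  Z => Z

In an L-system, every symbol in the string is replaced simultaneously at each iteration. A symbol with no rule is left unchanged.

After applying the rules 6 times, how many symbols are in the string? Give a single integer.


Answer: 2

Derivation:
Step 0: length = 2
Step 1: length = 2
Step 2: length = 2
Step 3: length = 2
Step 4: length = 2
Step 5: length = 2
Step 6: length = 2


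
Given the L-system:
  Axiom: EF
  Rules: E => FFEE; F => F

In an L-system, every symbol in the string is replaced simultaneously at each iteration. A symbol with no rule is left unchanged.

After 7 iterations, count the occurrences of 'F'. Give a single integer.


Answer: 255

Derivation:
Step 0: EF  (1 'F')
Step 1: FFEEF  (3 'F')
Step 2: FFFFEEFFEEF  (7 'F')
Step 3: FFFFFFEEFFEEFFFFEEFFEEF  (15 'F')
Step 4: FFFFFFFFEEFFEEFFFFEEFFEEFFFFFFEEFFEEFFFFEEFFEEF  (31 'F')
Step 5: FFFFFFFFFFEEFFEEFFFFEEFFEEFFFFFFEEFFEEFFFFEEFFEEFFFFFFFFEEFFEEFFFFEEFFEEFFFFFFEEFFEEFFFFEEFFEEF  (63 'F')
Step 6: FFFFFFFFFFFFEEFFEEFFFFEEFFEEFFFFFFEEFFEEFFFFEEFFEEFFFFFFFFEEFFEEFFFFEEFFEEFFFFFFEEFFEEFFFFEEFFEEFFFFFFFFFFEEFFEEFFFFEEFFEEFFFFFFEEFFEEFFFFEEFFEEFFFFFFFFEEFFEEFFFFEEFFEEFFFFFFEEFFEEFFFFEEFFEEF  (127 'F')
Step 7: FFFFFFFFFFFFFFEEFFEEFFFFEEFFEEFFFFFFEEFFEEFFFFEEFFEEFFFFFFFFEEFFEEFFFFEEFFEEFFFFFFEEFFEEFFFFEEFFEEFFFFFFFFFFEEFFEEFFFFEEFFEEFFFFFFEEFFEEFFFFEEFFEEFFFFFFFFEEFFEEFFFFEEFFEEFFFFFFEEFFEEFFFFEEFFEEFFFFFFFFFFFFEEFFEEFFFFEEFFEEFFFFFFEEFFEEFFFFEEFFEEFFFFFFFFEEFFEEFFFFEEFFEEFFFFFFEEFFEEFFFFEEFFEEFFFFFFFFFFEEFFEEFFFFEEFFEEFFFFFFEEFFEEFFFFEEFFEEFFFFFFFFEEFFEEFFFFEEFFEEFFFFFFEEFFEEFFFFEEFFEEF  (255 'F')


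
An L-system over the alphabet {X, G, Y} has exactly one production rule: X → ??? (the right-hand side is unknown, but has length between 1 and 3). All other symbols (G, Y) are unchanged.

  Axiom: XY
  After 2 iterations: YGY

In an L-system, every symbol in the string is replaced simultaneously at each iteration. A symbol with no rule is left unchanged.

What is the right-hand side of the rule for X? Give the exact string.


Trying X → YG:
  Step 0: XY
  Step 1: YGY
  Step 2: YGY
Matches the given result.

Answer: YG


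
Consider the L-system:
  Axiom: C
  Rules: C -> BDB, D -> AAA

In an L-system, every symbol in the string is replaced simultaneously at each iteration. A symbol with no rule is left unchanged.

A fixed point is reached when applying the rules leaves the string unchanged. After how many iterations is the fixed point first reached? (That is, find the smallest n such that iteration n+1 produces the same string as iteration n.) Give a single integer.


Answer: 2

Derivation:
Step 0: C
Step 1: BDB
Step 2: BAAAB
Step 3: BAAAB  (unchanged — fixed point at step 2)


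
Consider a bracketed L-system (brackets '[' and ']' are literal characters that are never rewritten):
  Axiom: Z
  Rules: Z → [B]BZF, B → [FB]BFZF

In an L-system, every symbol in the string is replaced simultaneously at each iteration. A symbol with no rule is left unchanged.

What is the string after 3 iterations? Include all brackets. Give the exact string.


Step 0: Z
Step 1: [B]BZF
Step 2: [[FB]BFZF][FB]BFZF[B]BZFF
Step 3: [[F[FB]BFZF][FB]BFZFF[B]BZFF][F[FB]BFZF][FB]BFZFF[B]BZFF[[FB]BFZF][FB]BFZF[B]BZFFF

Answer: [[F[FB]BFZF][FB]BFZFF[B]BZFF][F[FB]BFZF][FB]BFZFF[B]BZFF[[FB]BFZF][FB]BFZF[B]BZFFF


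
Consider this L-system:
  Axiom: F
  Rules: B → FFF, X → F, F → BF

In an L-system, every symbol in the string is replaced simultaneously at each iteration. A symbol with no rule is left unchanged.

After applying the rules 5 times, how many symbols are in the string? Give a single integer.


Answer: 59

Derivation:
Step 0: length = 1
Step 1: length = 2
Step 2: length = 5
Step 3: length = 11
Step 4: length = 26
Step 5: length = 59


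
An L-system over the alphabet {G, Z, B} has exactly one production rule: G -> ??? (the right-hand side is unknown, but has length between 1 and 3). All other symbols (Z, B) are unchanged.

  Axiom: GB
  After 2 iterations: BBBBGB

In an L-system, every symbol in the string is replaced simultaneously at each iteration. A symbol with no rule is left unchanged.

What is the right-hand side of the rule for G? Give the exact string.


Trying G -> BBG:
  Step 0: GB
  Step 1: BBGB
  Step 2: BBBBGB
Matches the given result.

Answer: BBG


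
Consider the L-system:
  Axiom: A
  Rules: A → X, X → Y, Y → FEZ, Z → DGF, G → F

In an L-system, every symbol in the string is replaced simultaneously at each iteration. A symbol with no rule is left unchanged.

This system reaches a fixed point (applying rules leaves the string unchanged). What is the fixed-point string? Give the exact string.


Answer: FEDFF

Derivation:
Step 0: A
Step 1: X
Step 2: Y
Step 3: FEZ
Step 4: FEDGF
Step 5: FEDFF
Step 6: FEDFF  (unchanged — fixed point at step 5)


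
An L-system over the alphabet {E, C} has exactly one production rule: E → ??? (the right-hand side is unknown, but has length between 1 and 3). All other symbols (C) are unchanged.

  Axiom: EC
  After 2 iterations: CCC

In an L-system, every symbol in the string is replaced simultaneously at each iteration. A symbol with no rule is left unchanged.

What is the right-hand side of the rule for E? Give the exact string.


Trying E → CC:
  Step 0: EC
  Step 1: CCC
  Step 2: CCC
Matches the given result.

Answer: CC


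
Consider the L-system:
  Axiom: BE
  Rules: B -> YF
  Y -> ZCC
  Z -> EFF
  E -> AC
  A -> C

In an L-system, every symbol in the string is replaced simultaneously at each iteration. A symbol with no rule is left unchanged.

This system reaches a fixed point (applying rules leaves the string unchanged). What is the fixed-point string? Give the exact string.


Answer: CCFFCCFCC

Derivation:
Step 0: BE
Step 1: YFAC
Step 2: ZCCFCC
Step 3: EFFCCFCC
Step 4: ACFFCCFCC
Step 5: CCFFCCFCC
Step 6: CCFFCCFCC  (unchanged — fixed point at step 5)


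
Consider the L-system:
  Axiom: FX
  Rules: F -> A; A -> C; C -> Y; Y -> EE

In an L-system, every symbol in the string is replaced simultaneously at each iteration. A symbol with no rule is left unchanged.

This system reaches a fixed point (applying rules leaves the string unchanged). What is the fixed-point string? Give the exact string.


Step 0: FX
Step 1: AX
Step 2: CX
Step 3: YX
Step 4: EEX
Step 5: EEX  (unchanged — fixed point at step 4)

Answer: EEX


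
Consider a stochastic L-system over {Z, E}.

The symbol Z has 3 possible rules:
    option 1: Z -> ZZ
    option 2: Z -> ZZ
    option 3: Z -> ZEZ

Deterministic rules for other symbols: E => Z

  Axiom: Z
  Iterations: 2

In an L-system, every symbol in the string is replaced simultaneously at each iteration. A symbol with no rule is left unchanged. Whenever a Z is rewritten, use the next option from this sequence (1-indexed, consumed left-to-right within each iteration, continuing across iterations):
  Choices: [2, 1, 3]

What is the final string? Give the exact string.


Answer: ZZZEZ

Derivation:
Step 0: Z
Step 1: ZZ  (used choices [2])
Step 2: ZZZEZ  (used choices [1, 3])


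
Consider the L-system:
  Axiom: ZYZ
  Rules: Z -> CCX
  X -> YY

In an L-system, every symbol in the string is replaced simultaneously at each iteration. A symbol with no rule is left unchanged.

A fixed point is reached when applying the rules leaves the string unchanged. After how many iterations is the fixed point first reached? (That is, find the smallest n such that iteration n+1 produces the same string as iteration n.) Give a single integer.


Step 0: ZYZ
Step 1: CCXYCCX
Step 2: CCYYYCCYY
Step 3: CCYYYCCYY  (unchanged — fixed point at step 2)

Answer: 2


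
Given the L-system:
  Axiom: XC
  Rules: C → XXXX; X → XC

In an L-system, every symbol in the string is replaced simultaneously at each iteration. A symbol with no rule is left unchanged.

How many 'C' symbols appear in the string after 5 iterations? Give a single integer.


Answer: 65

Derivation:
Step 0: XC  (1 'C')
Step 1: XCXXXX  (1 'C')
Step 2: XCXXXXXCXCXCXC  (5 'C')
Step 3: XCXXXXXCXCXCXCXCXXXXXCXXXXXCXXXXXCXXXX  (9 'C')
Step 4: XCXXXXXCXCXCXCXCXXXXXCXXXXXCXXXXXCXXXXXCXXXXXCXCXCXCXCXXXXXCXCXCXCXCXXXXXCXCXCXCXCXXXXXCXCXCXC  (29 'C')
Step 5: XCXXXXXCXCXCXCXCXXXXXCXXXXXCXXXXXCXXXXXCXXXXXCXCXCXCXCXXXXXCXCXCXCXCXXXXXCXCXCXCXCXXXXXCXCXCXCXCXXXXXCXCXCXCXCXXXXXCXXXXXCXXXXXCXXXXXCXXXXXCXCXCXCXCXXXXXCXXXXXCXXXXXCXXXXXCXXXXXCXCXCXCXCXXXXXCXXXXXCXXXXXCXXXXXCXXXXXCXCXCXCXCXXXXXCXXXXXCXXXXXCXXXX  (65 'C')


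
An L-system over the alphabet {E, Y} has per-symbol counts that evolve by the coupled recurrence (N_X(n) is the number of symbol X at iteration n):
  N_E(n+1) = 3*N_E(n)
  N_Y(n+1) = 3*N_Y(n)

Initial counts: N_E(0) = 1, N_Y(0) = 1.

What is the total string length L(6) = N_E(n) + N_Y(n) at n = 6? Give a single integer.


Step 0: N_E=1, N_Y=1, L=2
Step 1: N_E=3, N_Y=3, L=6
Step 2: N_E=9, N_Y=9, L=18
Step 3: N_E=27, N_Y=27, L=54
Step 4: N_E=81, N_Y=81, L=162
Step 5: N_E=243, N_Y=243, L=486
Step 6: N_E=729, N_Y=729, L=1458

Answer: 1458


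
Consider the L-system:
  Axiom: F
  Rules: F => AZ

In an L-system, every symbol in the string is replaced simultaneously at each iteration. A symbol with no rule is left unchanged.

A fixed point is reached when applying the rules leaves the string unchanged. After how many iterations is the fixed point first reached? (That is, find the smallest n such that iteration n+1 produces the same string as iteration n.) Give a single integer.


Step 0: F
Step 1: AZ
Step 2: AZ  (unchanged — fixed point at step 1)

Answer: 1


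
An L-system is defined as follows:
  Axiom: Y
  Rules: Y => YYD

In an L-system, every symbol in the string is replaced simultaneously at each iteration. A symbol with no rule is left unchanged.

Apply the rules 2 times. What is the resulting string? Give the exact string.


Answer: YYDYYDD

Derivation:
Step 0: Y
Step 1: YYD
Step 2: YYDYYDD


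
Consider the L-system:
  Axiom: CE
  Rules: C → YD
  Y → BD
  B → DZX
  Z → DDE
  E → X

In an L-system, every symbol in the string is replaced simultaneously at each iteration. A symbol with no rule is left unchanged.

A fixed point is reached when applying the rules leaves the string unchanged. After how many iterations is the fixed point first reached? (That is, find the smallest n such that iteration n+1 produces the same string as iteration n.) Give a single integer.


Answer: 5

Derivation:
Step 0: CE
Step 1: YDX
Step 2: BDDX
Step 3: DZXDDX
Step 4: DDDEXDDX
Step 5: DDDXXDDX
Step 6: DDDXXDDX  (unchanged — fixed point at step 5)


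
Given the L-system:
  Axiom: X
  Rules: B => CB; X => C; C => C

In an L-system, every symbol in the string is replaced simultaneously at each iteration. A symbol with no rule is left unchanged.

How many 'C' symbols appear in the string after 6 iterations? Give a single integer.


Answer: 1

Derivation:
Step 0: X  (0 'C')
Step 1: C  (1 'C')
Step 2: C  (1 'C')
Step 3: C  (1 'C')
Step 4: C  (1 'C')
Step 5: C  (1 'C')
Step 6: C  (1 'C')


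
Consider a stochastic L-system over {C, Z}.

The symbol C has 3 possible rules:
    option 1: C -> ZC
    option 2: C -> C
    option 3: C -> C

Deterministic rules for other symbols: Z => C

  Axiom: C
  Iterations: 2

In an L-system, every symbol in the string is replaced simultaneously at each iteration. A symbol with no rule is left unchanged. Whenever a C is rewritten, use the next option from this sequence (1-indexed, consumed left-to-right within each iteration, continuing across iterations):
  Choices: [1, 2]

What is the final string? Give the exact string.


Answer: CC

Derivation:
Step 0: C
Step 1: ZC  (used choices [1])
Step 2: CC  (used choices [2])


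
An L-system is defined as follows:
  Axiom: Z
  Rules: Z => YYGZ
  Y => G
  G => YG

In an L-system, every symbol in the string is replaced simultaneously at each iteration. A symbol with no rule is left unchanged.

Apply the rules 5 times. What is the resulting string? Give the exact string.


Step 0: Z
Step 1: YYGZ
Step 2: GGYGYYGZ
Step 3: YGYGGYGGGYGYYGZ
Step 4: GYGGYGYGGYGYGYGGYGGGYGYYGZ
Step 5: YGGYGYGGYGGYGYGGYGGYGGYGYGGYGYGYGGYGGGYGYYGZ

Answer: YGGYGYGGYGGYGYGGYGGYGGYGYGGYGYGYGGYGGGYGYYGZ


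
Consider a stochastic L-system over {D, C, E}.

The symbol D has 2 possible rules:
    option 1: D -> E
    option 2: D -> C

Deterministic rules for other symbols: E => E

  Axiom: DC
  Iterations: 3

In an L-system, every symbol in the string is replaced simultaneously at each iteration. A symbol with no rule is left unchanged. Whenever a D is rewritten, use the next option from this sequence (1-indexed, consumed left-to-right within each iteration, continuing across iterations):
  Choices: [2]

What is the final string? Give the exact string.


Answer: CC

Derivation:
Step 0: DC
Step 1: CC  (used choices [2])
Step 2: CC  (used choices [])
Step 3: CC  (used choices [])


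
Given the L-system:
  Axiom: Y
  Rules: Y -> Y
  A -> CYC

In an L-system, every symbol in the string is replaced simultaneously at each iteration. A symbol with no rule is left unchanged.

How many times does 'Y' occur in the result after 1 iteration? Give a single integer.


Answer: 1

Derivation:
Step 0: Y  (1 'Y')
Step 1: Y  (1 'Y')


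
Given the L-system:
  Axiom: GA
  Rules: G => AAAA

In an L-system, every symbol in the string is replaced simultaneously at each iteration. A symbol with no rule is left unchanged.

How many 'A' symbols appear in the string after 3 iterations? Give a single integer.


Answer: 5

Derivation:
Step 0: GA  (1 'A')
Step 1: AAAAA  (5 'A')
Step 2: AAAAA  (5 'A')
Step 3: AAAAA  (5 'A')


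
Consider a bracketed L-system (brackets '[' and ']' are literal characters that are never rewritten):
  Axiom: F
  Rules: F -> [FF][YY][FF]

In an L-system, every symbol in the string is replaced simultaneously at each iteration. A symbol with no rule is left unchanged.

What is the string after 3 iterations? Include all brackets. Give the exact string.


Step 0: F
Step 1: [FF][YY][FF]
Step 2: [[FF][YY][FF][FF][YY][FF]][YY][[FF][YY][FF][FF][YY][FF]]
Step 3: [[[FF][YY][FF][FF][YY][FF]][YY][[FF][YY][FF][FF][YY][FF]][[FF][YY][FF][FF][YY][FF]][YY][[FF][YY][FF][FF][YY][FF]]][YY][[[FF][YY][FF][FF][YY][FF]][YY][[FF][YY][FF][FF][YY][FF]][[FF][YY][FF][FF][YY][FF]][YY][[FF][YY][FF][FF][YY][FF]]]

Answer: [[[FF][YY][FF][FF][YY][FF]][YY][[FF][YY][FF][FF][YY][FF]][[FF][YY][FF][FF][YY][FF]][YY][[FF][YY][FF][FF][YY][FF]]][YY][[[FF][YY][FF][FF][YY][FF]][YY][[FF][YY][FF][FF][YY][FF]][[FF][YY][FF][FF][YY][FF]][YY][[FF][YY][FF][FF][YY][FF]]]


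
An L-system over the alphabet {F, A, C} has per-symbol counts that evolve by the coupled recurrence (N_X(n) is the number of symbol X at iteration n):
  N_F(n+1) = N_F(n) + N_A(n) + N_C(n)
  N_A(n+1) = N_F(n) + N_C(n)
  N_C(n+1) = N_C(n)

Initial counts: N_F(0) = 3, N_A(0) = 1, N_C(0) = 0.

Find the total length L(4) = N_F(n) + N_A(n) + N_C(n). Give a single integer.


Step 0: N_F=3, N_A=1, N_C=0, L=4
Step 1: N_F=4, N_A=3, N_C=0, L=7
Step 2: N_F=7, N_A=4, N_C=0, L=11
Step 3: N_F=11, N_A=7, N_C=0, L=18
Step 4: N_F=18, N_A=11, N_C=0, L=29

Answer: 29


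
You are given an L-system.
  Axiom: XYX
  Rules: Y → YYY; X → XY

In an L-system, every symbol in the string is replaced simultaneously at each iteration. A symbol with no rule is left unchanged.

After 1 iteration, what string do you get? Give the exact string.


Step 0: XYX
Step 1: XYYYYXY

Answer: XYYYYXY
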